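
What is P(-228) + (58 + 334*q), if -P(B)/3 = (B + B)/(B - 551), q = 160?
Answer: 2193346/41 ≈ 53496.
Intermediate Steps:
P(B) = -6*B/(-551 + B) (P(B) = -3*(B + B)/(B - 551) = -3*2*B/(-551 + B) = -6*B/(-551 + B))
P(-228) + (58 + 334*q) = -6*(-228)/(-551 - 228) + (58 + 334*160) = -6*(-228)/(-779) + (58 + 53440) = -6*(-228)*(-1/779) + 53498 = -72/41 + 53498 = 2193346/41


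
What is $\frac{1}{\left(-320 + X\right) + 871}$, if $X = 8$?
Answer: $\frac{1}{559} \approx 0.0017889$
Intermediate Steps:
$\frac{1}{\left(-320 + X\right) + 871} = \frac{1}{\left(-320 + 8\right) + 871} = \frac{1}{-312 + 871} = \frac{1}{559}$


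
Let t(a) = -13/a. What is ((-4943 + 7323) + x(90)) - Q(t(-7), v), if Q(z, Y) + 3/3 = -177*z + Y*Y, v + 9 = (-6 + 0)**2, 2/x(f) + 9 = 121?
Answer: 110921/56 ≈ 1980.7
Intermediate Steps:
x(f) = 1/56 (x(f) = 2/(-9 + 121) = 2/112 = 2*(1/112) = 1/56)
v = 27 (v = -9 + (-6 + 0)**2 = -9 + (-6)**2 = -9 + 36 = 27)
Q(z, Y) = -1 + Y**2 - 177*z (Q(z, Y) = -1 + (-177*z + Y*Y) = -1 + (-177*z + Y**2) = -1 + (Y**2 - 177*z) = -1 + Y**2 - 177*z)
((-4943 + 7323) + x(90)) - Q(t(-7), v) = ((-4943 + 7323) + 1/56) - (-1 + 27**2 - (-2301)/(-7)) = (2380 + 1/56) - (-1 + 729 - (-2301)*(-1)/7) = 133281/56 - (-1 + 729 - 177*13/7) = 133281/56 - (-1 + 729 - 2301/7) = 133281/56 - 1*2795/7 = 133281/56 - 2795/7 = 110921/56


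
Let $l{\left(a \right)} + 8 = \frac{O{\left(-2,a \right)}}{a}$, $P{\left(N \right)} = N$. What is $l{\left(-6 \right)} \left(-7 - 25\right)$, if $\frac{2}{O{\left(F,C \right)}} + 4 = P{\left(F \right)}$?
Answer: $\frac{2288}{9} \approx 254.22$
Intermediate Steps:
$O{\left(F,C \right)} = \frac{2}{-4 + F}$
$l{\left(a \right)} = -8 - \frac{1}{3 a}$ ($l{\left(a \right)} = -8 + \frac{2 \frac{1}{-4 - 2}}{a} = -8 + \frac{2 \frac{1}{-6}}{a} = -8 + \frac{2 \left(- \frac{1}{6}\right)}{a} = -8 - \frac{1}{3 a}$)
$l{\left(-6 \right)} \left(-7 - 25\right) = \left(-8 - \frac{1}{3 \left(-6\right)}\right) \left(-7 - 25\right) = \left(-8 - - \frac{1}{18}\right) \left(-32\right) = \left(-8 + \frac{1}{18}\right) \left(-32\right) = \left(- \frac{143}{18}\right) \left(-32\right) = \frac{2288}{9}$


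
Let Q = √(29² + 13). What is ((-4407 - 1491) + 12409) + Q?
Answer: 6511 + √854 ≈ 6540.2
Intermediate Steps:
Q = √854 (Q = √(841 + 13) = √854 ≈ 29.223)
((-4407 - 1491) + 12409) + Q = ((-4407 - 1491) + 12409) + √854 = (-5898 + 12409) + √854 = 6511 + √854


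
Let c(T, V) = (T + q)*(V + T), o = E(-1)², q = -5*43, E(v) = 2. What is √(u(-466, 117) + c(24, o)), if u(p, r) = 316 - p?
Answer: I*√4566 ≈ 67.572*I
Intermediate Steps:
q = -215
o = 4 (o = 2² = 4)
c(T, V) = (-215 + T)*(T + V) (c(T, V) = (T - 215)*(V + T) = (-215 + T)*(T + V))
√(u(-466, 117) + c(24, o)) = √((316 - 1*(-466)) + (24² - 215*24 - 215*4 + 24*4)) = √((316 + 466) + (576 - 5160 - 860 + 96)) = √(782 - 5348) = √(-4566) = I*√4566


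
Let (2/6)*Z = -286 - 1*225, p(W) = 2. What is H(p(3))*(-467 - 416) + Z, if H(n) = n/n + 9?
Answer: -10363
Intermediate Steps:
Z = -1533 (Z = 3*(-286 - 1*225) = 3*(-286 - 225) = 3*(-511) = -1533)
H(n) = 10 (H(n) = 1 + 9 = 10)
H(p(3))*(-467 - 416) + Z = 10*(-467 - 416) - 1533 = 10*(-883) - 1533 = -8830 - 1533 = -10363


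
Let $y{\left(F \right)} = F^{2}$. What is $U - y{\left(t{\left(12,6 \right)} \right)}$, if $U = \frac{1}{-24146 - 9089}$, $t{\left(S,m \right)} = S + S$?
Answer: $- \frac{19143361}{33235} \approx -576.0$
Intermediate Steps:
$t{\left(S,m \right)} = 2 S$
$U = - \frac{1}{33235}$ ($U = \frac{1}{-24146 - 9089} = \frac{1}{-33235} = - \frac{1}{33235} \approx -3.0089 \cdot 10^{-5}$)
$U - y{\left(t{\left(12,6 \right)} \right)} = - \frac{1}{33235} - \left(2 \cdot 12\right)^{2} = - \frac{1}{33235} - 24^{2} = - \frac{1}{33235} - 576 = - \frac{19143361}{33235}$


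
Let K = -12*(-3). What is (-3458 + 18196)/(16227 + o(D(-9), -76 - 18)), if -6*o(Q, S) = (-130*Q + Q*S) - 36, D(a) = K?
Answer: 14738/17577 ≈ 0.83848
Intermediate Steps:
K = 36
D(a) = 36
o(Q, S) = 6 + 65*Q/3 - Q*S/6 (o(Q, S) = -((-130*Q + Q*S) - 36)/6 = -(-36 - 130*Q + Q*S)/6 = 6 + 65*Q/3 - Q*S/6)
(-3458 + 18196)/(16227 + o(D(-9), -76 - 18)) = (-3458 + 18196)/(16227 + (6 + (65/3)*36 - 1/6*36*(-76 - 18))) = 14738/(16227 + (6 + 780 - 1/6*36*(-94))) = 14738/(16227 + (6 + 780 + 564)) = 14738/(16227 + 1350) = 14738/17577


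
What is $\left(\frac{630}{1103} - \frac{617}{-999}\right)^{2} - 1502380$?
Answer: $- \frac{1824153523277163179}{1214176998609} \approx -1.5024 \cdot 10^{6}$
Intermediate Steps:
$\left(\frac{630}{1103} - \frac{617}{-999}\right)^{2} - 1502380 = \left(630 \cdot \frac{1}{1103} - - \frac{617}{999}\right)^{2} - 1502380 = \left(\frac{630}{1103} + \frac{617}{999}\right)^{2} - 1502380 = \left(\frac{1309921}{1101897}\right)^{2} - 1502380 = \frac{1715893026241}{1214176998609} - 1502380 = - \frac{1824153523277163179}{1214176998609}$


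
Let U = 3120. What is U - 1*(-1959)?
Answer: 5079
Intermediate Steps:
U - 1*(-1959) = 3120 - 1*(-1959) = 3120 + 1959 = 5079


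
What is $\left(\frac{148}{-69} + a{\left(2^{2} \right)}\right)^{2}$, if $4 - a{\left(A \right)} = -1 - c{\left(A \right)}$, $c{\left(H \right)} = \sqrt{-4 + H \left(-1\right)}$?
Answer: $\frac{721}{4761} + \frac{788 i \sqrt{2}}{69} \approx 0.15144 + 16.151 i$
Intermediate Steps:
$c{\left(H \right)} = \sqrt{-4 - H}$
$a{\left(A \right)} = 5 + \sqrt{-4 - A}$ ($a{\left(A \right)} = 4 - \left(-1 - \sqrt{-4 - A}\right) = 4 + \left(1 + \sqrt{-4 - A}\right) = 5 + \sqrt{-4 - A}$)
$\left(\frac{148}{-69} + a{\left(2^{2} \right)}\right)^{2} = \left(\frac{148}{-69} + \left(5 + \sqrt{-4 - 2^{2}}\right)\right)^{2} = \left(148 \left(- \frac{1}{69}\right) + \left(5 + \sqrt{-4 - 4}\right)\right)^{2} = \left(- \frac{148}{69} + \left(5 + \sqrt{-4 - 4}\right)\right)^{2} = \left(- \frac{148}{69} + \left(5 + \sqrt{-8}\right)\right)^{2} = \left(- \frac{148}{69} + \left(5 + 2 i \sqrt{2}\right)\right)^{2} = \left(\frac{197}{69} + 2 i \sqrt{2}\right)^{2}$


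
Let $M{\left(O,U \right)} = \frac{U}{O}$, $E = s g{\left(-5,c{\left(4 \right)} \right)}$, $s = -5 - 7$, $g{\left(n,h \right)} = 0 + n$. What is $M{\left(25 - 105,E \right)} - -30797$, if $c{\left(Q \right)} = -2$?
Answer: $\frac{123185}{4} \approx 30796.0$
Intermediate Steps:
$g{\left(n,h \right)} = n$
$s = -12$ ($s = -5 - 7 = -12$)
$E = 60$ ($E = \left(-12\right) \left(-5\right) = 60$)
$M{\left(25 - 105,E \right)} - -30797 = \frac{60}{25 - 105} - -30797 = \frac{60}{25 - 105} + 30797 = \frac{60}{-80} + 30797 = 60 \left(- \frac{1}{80}\right) + 30797 = - \frac{3}{4} + 30797 = \frac{123185}{4}$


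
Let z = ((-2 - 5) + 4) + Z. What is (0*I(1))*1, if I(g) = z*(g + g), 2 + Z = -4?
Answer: 0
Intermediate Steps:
Z = -6 (Z = -2 - 4 = -6)
z = -9 (z = ((-2 - 5) + 4) - 6 = (-7 + 4) - 6 = -3 - 6 = -9)
I(g) = -18*g (I(g) = -9*(g + g) = -18*g)
(0*I(1))*1 = (0*(-18*1))*1 = (0*(-18))*1 = 0*1 = 0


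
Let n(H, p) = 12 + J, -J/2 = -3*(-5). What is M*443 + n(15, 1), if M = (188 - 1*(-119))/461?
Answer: 127703/461 ≈ 277.01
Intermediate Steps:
J = -30 (J = -(-6)*(-5) = -2*15 = -30)
n(H, p) = -18 (n(H, p) = 12 - 30 = -18)
M = 307/461 (M = (188 + 119)*(1/461) = 307*(1/461) = 307/461 ≈ 0.66594)
M*443 + n(15, 1) = (307/461)*443 - 18 = 136001/461 - 18 = 127703/461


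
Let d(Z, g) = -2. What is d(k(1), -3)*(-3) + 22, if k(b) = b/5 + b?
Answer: 28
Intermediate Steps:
k(b) = 6*b/5 (k(b) = b*(⅕) + b = b/5 + b = 6*b/5)
d(k(1), -3)*(-3) + 22 = -2*(-3) + 22 = 6 + 22 = 28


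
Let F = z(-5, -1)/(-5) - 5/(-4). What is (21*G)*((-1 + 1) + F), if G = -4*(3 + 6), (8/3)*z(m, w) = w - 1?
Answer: -5292/5 ≈ -1058.4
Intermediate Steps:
z(m, w) = -3/8 + 3*w/8 (z(m, w) = 3*(w - 1)/8 = 3*(-1 + w)/8 = -3/8 + 3*w/8)
F = 7/5 (F = (-3/8 + (3/8)*(-1))/(-5) - 5/(-4) = (-3/8 - 3/8)*(-1/5) - 5*(-1/4) = -3/4*(-1/5) + 5/4 = 3/20 + 5/4 = 7/5 ≈ 1.4000)
G = -36 (G = -4*9 = -36)
(21*G)*((-1 + 1) + F) = (21*(-36))*((-1 + 1) + 7/5) = -756*(0 + 7/5) = -756*7/5 = -5292/5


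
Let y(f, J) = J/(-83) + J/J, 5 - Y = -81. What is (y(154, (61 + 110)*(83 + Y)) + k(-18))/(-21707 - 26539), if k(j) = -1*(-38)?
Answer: 4277/667403 ≈ 0.0064084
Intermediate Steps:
Y = 86 (Y = 5 - 1*(-81) = 5 + 81 = 86)
k(j) = 38
y(f, J) = 1 - J/83 (y(f, J) = J*(-1/83) + 1 = -J/83 + 1 = 1 - J/83)
(y(154, (61 + 110)*(83 + Y)) + k(-18))/(-21707 - 26539) = ((1 - (61 + 110)*(83 + 86)/83) + 38)/(-21707 - 26539) = ((1 - 171*169/83) + 38)/(-48246) = ((1 - 1/83*28899) + 38)*(-1/48246) = ((1 - 28899/83) + 38)*(-1/48246) = (-28816/83 + 38)*(-1/48246) = -25662/83*(-1/48246) = 4277/667403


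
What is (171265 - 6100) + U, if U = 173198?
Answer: 338363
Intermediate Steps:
(171265 - 6100) + U = (171265 - 6100) + 173198 = 165165 + 173198 = 338363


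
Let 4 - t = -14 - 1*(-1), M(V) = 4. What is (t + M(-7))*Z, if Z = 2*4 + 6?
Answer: 294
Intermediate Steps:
t = 17 (t = 4 - (-14 - 1*(-1)) = 4 - (-14 + 1) = 4 - 1*(-13) = 4 + 13 = 17)
Z = 14 (Z = 8 + 6 = 14)
(t + M(-7))*Z = (17 + 4)*14 = 21*14 = 294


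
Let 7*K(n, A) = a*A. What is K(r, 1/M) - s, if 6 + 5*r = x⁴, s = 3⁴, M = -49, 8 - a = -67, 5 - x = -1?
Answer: -27858/343 ≈ -81.219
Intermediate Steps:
x = 6 (x = 5 - 1*(-1) = 5 + 1 = 6)
a = 75 (a = 8 - 1*(-67) = 8 + 67 = 75)
s = 81
r = 258 (r = -6/5 + (⅕)*6⁴ = -6/5 + (⅕)*1296 = -6/5 + 1296/5 = 258)
K(n, A) = 75*A/7 (K(n, A) = (75*A)/7 = 75*A/7)
K(r, 1/M) - s = (75/7)/(-49) - 1*81 = (75/7)*(-1/49) - 81 = -75/343 - 81 = -27858/343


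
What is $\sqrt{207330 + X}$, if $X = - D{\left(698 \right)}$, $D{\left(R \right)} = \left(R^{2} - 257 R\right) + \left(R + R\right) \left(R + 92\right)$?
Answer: $8 i \sqrt{18802} \approx 1097.0 i$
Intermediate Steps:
$D{\left(R \right)} = R^{2} - 257 R + 2 R \left(92 + R\right)$ ($D{\left(R \right)} = \left(R^{2} - 257 R\right) + 2 R \left(92 + R\right) = R^{2} - 257 R + 2 R \left(92 + R\right)$)
$X = -1410658$ ($X = - 698 \left(-73 + 3 \cdot 698\right) = - 698 \left(-73 + 2094\right) = - 698 \cdot 2021 = \left(-1\right) 1410658 = -1410658$)
$\sqrt{207330 + X} = \sqrt{207330 - 1410658} = \sqrt{-1203328} = 8 i \sqrt{18802}$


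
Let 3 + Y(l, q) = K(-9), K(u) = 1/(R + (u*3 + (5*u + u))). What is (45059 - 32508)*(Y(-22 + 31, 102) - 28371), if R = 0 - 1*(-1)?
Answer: -28489778471/80 ≈ -3.5612e+8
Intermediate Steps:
R = 1 (R = 0 + 1 = 1)
K(u) = 1/(1 + 9*u) (K(u) = 1/(1 + (u*3 + (5*u + u))) = 1/(1 + (3*u + 6*u)) = 1/(1 + 9*u))
Y(l, q) = -241/80 (Y(l, q) = -3 + 1/(1 + 9*(-9)) = -3 + 1/(1 - 81) = -3 + 1/(-80) = -3 - 1/80 = -241/80)
(45059 - 32508)*(Y(-22 + 31, 102) - 28371) = (45059 - 32508)*(-241/80 - 28371) = 12551*(-2269921/80) = -28489778471/80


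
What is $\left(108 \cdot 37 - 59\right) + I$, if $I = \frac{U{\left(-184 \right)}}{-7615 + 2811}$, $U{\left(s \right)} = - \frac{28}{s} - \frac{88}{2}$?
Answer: $\frac{870016025}{220984} \approx 3937.0$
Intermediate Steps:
$U{\left(s \right)} = -44 - \frac{28}{s}$ ($U{\left(s \right)} = - \frac{28}{s} - 44 = -44 - \frac{28}{s}$)
$I = \frac{2017}{220984}$ ($I = \frac{-44 - \frac{28}{-184}}{-7615 + 2811} = \frac{-44 - - \frac{7}{46}}{-4804} = \left(-44 + \frac{7}{46}\right) \left(- \frac{1}{4804}\right) = \left(- \frac{2017}{46}\right) \left(- \frac{1}{4804}\right) = \frac{2017}{220984} \approx 0.0091274$)
$\left(108 \cdot 37 - 59\right) + I = \left(108 \cdot 37 - 59\right) + \frac{2017}{220984} = \left(3996 - 59\right) + \frac{2017}{220984} = 3937 + \frac{2017}{220984} = \frac{870016025}{220984}$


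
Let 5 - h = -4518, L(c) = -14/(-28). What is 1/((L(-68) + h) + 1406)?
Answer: 2/11859 ≈ 0.00016865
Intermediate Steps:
L(c) = 1/2 (L(c) = -14*(-1/28) = 1/2)
h = 4523 (h = 5 - 1*(-4518) = 5 + 4518 = 4523)
1/((L(-68) + h) + 1406) = 1/((1/2 + 4523) + 1406) = 1/(9047/2 + 1406) = 1/(11859/2) = 2/11859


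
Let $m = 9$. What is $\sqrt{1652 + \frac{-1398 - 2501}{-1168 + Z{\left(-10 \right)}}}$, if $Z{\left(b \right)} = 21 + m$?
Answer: $\frac{5 \sqrt{85753990}}{1138} \approx 40.687$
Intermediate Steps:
$Z{\left(b \right)} = 30$ ($Z{\left(b \right)} = 21 + 9 = 30$)
$\sqrt{1652 + \frac{-1398 - 2501}{-1168 + Z{\left(-10 \right)}}} = \sqrt{1652 + \frac{-1398 - 2501}{-1168 + 30}} = \sqrt{1652 - \frac{3899}{-1138}} = \sqrt{1652 - - \frac{3899}{1138}} = \sqrt{1652 + \frac{3899}{1138}} = \sqrt{\frac{1883875}{1138}} = \frac{5 \sqrt{85753990}}{1138}$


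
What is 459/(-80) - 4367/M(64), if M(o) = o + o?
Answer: -25507/640 ≈ -39.855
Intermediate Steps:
M(o) = 2*o
459/(-80) - 4367/M(64) = 459/(-80) - 4367/(2*64) = 459*(-1/80) - 4367/128 = -459/80 - 4367*1/128 = -459/80 - 4367/128 = -25507/640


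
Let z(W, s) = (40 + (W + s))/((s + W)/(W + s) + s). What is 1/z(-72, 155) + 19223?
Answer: 788195/41 ≈ 19224.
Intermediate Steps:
z(W, s) = (40 + W + s)/(1 + s) (z(W, s) = (40 + W + s)/((W + s)/(W + s) + s) = (40 + W + s)/(1 + s))
1/z(-72, 155) + 19223 = 1/((40 - 72 + 155)/(1 + 155)) + 19223 = 1/(123/156) + 19223 = 1/((1/156)*123) + 19223 = 1/(41/52) + 19223 = 52/41 + 19223 = 788195/41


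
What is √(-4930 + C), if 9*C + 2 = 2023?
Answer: I*√42349/3 ≈ 68.596*I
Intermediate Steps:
C = 2021/9 (C = -2/9 + (⅑)*2023 = -2/9 + 2023/9 = 2021/9 ≈ 224.56)
√(-4930 + C) = √(-4930 + 2021/9) = √(-42349/9) = I*√42349/3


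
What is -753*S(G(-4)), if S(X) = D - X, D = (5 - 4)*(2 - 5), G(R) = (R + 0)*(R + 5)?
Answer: -753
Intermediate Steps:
G(R) = R*(5 + R)
D = -3 (D = 1*(-3) = -3)
S(X) = -3 - X
-753*S(G(-4)) = -753*(-3 - (-4)*(5 - 4)) = -753*(-3 - (-4)) = -753*(-3 - 1*(-4)) = -753*(-3 + 4) = -753*1 = -753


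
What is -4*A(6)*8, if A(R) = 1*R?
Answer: -192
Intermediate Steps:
A(R) = R
-4*A(6)*8 = -4*6*8 = -24*8 = -192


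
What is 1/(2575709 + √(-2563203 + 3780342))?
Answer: 2575709/6634275635542 - 11*√10059/6634275635542 ≈ 3.8808e-7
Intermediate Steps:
1/(2575709 + √(-2563203 + 3780342)) = 1/(2575709 + √1217139) = 1/(2575709 + 11*√10059)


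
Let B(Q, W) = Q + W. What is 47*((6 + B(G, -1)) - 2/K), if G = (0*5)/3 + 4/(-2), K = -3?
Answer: 517/3 ≈ 172.33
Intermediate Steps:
G = -2 (G = 0*(⅓) + 4*(-½) = 0 - 2 = -2)
47*((6 + B(G, -1)) - 2/K) = 47*((6 + (-2 - 1)) - 2/(-3)) = 47*((6 - 3) - 2*(-⅓)) = 47*(3 + ⅔) = 47*(11/3) = 517/3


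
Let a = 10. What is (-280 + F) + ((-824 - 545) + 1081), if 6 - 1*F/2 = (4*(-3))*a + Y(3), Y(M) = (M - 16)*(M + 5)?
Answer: -108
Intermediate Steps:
Y(M) = (-16 + M)*(5 + M)
F = 460 (F = 12 - 2*((4*(-3))*10 + (-80 + 3² - 11*3)) = 12 - 2*(-12*10 + (-80 + 9 - 33)) = 12 - 2*(-120 - 104) = 12 - 2*(-224) = 12 + 448 = 460)
(-280 + F) + ((-824 - 545) + 1081) = (-280 + 460) + ((-824 - 545) + 1081) = 180 + (-1369 + 1081) = 180 - 288 = -108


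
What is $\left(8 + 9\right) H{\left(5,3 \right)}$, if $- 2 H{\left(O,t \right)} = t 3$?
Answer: $- \frac{153}{2} \approx -76.5$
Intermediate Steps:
$H{\left(O,t \right)} = - \frac{3 t}{2}$ ($H{\left(O,t \right)} = - \frac{t 3}{2} = - \frac{3 t}{2}$)
$\left(8 + 9\right) H{\left(5,3 \right)} = \left(8 + 9\right) \left(\left(- \frac{3}{2}\right) 3\right) = 17 \left(- \frac{9}{2}\right) = - \frac{153}{2}$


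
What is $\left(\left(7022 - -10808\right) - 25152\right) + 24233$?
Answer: $16911$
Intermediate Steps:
$\left(\left(7022 - -10808\right) - 25152\right) + 24233 = \left(\left(7022 + 10808\right) - 25152\right) + 24233 = \left(17830 - 25152\right) + 24233 = -7322 + 24233 = 16911$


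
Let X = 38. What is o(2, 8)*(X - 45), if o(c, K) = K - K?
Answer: 0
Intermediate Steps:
o(c, K) = 0
o(2, 8)*(X - 45) = 0*(38 - 45) = 0*(-7) = 0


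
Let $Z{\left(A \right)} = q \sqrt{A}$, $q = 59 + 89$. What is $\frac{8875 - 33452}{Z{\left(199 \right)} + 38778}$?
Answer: $- \frac{476523453}{749687194} + \frac{909349 \sqrt{199}}{374843597} \approx -0.60141$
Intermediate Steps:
$q = 148$
$Z{\left(A \right)} = 148 \sqrt{A}$
$\frac{8875 - 33452}{Z{\left(199 \right)} + 38778} = \frac{8875 - 33452}{148 \sqrt{199} + 38778} = - \frac{24577}{38778 + 148 \sqrt{199}}$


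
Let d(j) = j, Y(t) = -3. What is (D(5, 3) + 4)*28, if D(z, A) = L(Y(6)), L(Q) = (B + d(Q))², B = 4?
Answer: 140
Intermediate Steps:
L(Q) = (4 + Q)²
D(z, A) = 1 (D(z, A) = (4 - 3)² = 1² = 1)
(D(5, 3) + 4)*28 = (1 + 4)*28 = 5*28 = 140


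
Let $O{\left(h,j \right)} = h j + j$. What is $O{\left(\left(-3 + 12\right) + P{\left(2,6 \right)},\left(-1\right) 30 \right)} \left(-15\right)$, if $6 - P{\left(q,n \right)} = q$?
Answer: $6300$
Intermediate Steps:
$P{\left(q,n \right)} = 6 - q$
$O{\left(h,j \right)} = j + h j$
$O{\left(\left(-3 + 12\right) + P{\left(2,6 \right)},\left(-1\right) 30 \right)} \left(-15\right) = \left(-1\right) 30 \left(1 + \left(\left(-3 + 12\right) + \left(6 - 2\right)\right)\right) \left(-15\right) = - 30 \left(1 + \left(9 + \left(6 - 2\right)\right)\right) \left(-15\right) = - 30 \left(1 + \left(9 + 4\right)\right) \left(-15\right) = - 30 \left(1 + 13\right) \left(-15\right) = \left(-30\right) 14 \left(-15\right) = \left(-420\right) \left(-15\right) = 6300$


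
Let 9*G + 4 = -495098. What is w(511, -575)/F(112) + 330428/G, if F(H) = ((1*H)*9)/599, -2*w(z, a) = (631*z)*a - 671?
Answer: 4582050649463873/83177136 ≈ 5.5088e+7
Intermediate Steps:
G = -165034/3 (G = -4/9 + (1/9)*(-495098) = -4/9 - 495098/9 = -165034/3 ≈ -55011.)
w(z, a) = 671/2 - 631*a*z/2 (w(z, a) = -((631*z)*a - 671)/2 = -(631*a*z - 671)/2 = -(-671 + 631*a*z)/2 = 671/2 - 631*a*z/2)
F(H) = 9*H/599 (F(H) = (H*9)*(1/599) = (9*H)*(1/599) = 9*H/599)
w(511, -575)/F(112) + 330428/G = (671/2 - 631/2*(-575)*511)/(((9/599)*112)) + 330428/(-165034/3) = (671/2 + 185403575/2)/(1008/599) + 330428*(-3/165034) = 92702123*(599/1008) - 495642/82517 = 55528571677/1008 - 495642/82517 = 4582050649463873/83177136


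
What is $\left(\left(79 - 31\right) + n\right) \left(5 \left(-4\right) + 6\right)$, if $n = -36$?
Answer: $-168$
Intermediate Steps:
$\left(\left(79 - 31\right) + n\right) \left(5 \left(-4\right) + 6\right) = \left(\left(79 - 31\right) - 36\right) \left(5 \left(-4\right) + 6\right) = \left(\left(79 - 31\right) - 36\right) \left(-20 + 6\right) = \left(48 - 36\right) \left(-14\right) = 12 \left(-14\right) = -168$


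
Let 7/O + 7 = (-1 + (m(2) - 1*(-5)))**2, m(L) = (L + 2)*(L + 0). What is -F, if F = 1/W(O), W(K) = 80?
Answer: -1/80 ≈ -0.012500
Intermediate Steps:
m(L) = L*(2 + L) (m(L) = (2 + L)*L = L*(2 + L))
O = 7/137 (O = 7/(-7 + (-1 + (2*(2 + 2) - 1*(-5)))**2) = 7/(-7 + (-1 + (2*4 + 5))**2) = 7/(-7 + (-1 + (8 + 5))**2) = 7/(-7 + (-1 + 13)**2) = 7/(-7 + 12**2) = 7/(-7 + 144) = 7/137 ≈ 0.051095)
F = 1/80 ≈ 0.012500
-F = -1*1/80 = -1/80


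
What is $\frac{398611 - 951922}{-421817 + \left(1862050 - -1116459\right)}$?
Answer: $- \frac{553311}{2556692} \approx -0.21642$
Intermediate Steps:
$\frac{398611 - 951922}{-421817 + \left(1862050 - -1116459\right)} = - \frac{553311}{-421817 + \left(1862050 + 1116459\right)} = - \frac{553311}{-421817 + 2978509} = - \frac{553311}{2556692}$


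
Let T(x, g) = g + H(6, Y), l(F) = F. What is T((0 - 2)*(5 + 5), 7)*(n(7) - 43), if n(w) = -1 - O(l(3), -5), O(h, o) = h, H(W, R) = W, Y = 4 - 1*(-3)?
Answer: -611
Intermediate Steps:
Y = 7 (Y = 4 + 3 = 7)
n(w) = -4 (n(w) = -1 - 1*3 = -1 - 3 = -4)
T(x, g) = 6 + g (T(x, g) = g + 6 = 6 + g)
T((0 - 2)*(5 + 5), 7)*(n(7) - 43) = (6 + 7)*(-4 - 43) = 13*(-47) = -611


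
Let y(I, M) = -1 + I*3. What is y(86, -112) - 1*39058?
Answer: -38801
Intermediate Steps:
y(I, M) = -1 + 3*I
y(86, -112) - 1*39058 = (-1 + 3*86) - 1*39058 = (-1 + 258) - 39058 = 257 - 39058 = -38801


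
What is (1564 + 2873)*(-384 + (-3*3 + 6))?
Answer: -1717119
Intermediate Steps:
(1564 + 2873)*(-384 + (-3*3 + 6)) = 4437*(-384 + (-9 + 6)) = 4437*(-384 - 3) = 4437*(-387) = -1717119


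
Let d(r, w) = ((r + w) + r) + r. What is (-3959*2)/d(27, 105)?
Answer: -3959/93 ≈ -42.570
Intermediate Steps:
d(r, w) = w + 3*r (d(r, w) = (w + 2*r) + r = w + 3*r)
(-3959*2)/d(27, 105) = (-3959*2)/(105 + 3*27) = -7918/(105 + 81) = -7918/186 = -7918*1/186 = -3959/93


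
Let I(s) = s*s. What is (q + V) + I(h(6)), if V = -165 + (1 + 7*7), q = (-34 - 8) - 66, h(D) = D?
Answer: -187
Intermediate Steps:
q = -108 (q = -42 - 66 = -108)
I(s) = s**2
V = -115 (V = -165 + (1 + 49) = -165 + 50 = -115)
(q + V) + I(h(6)) = (-108 - 115) + 6**2 = -223 + 36 = -187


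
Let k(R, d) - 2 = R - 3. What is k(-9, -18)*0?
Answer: 0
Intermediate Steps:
k(R, d) = -1 + R (k(R, d) = 2 + (R - 3) = 2 + (-3 + R) = -1 + R)
k(-9, -18)*0 = (-1 - 9)*0 = -10*0 = 0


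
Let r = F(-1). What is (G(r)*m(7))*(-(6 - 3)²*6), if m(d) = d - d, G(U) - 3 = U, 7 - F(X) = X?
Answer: 0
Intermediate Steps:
F(X) = 7 - X
r = 8 (r = 7 - 1*(-1) = 7 + 1 = 8)
G(U) = 3 + U
m(d) = 0
(G(r)*m(7))*(-(6 - 3)²*6) = ((3 + 8)*0)*(-(6 - 3)²*6) = (11*0)*(-1*3²*6) = 0*(-1*9*6) = 0*(-9*6) = 0*(-54) = 0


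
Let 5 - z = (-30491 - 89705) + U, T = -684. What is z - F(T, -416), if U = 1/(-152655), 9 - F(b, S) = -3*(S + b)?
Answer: 18851671261/152655 ≈ 1.2349e+5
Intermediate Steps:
F(b, S) = 9 + 3*S + 3*b (F(b, S) = 9 - (-3)*(S + b) = 9 - (-3*S - 3*b) = 9 + (3*S + 3*b) = 9 + 3*S + 3*b)
U = -1/152655 ≈ -6.5507e-6
z = 18349283656/152655 (z = 5 - ((-30491 - 89705) - 1/152655) = 5 - (-120196 - 1/152655) = 5 - 1*(-18348520381/152655) = 5 + 18348520381/152655 = 18349283656/152655 ≈ 1.2020e+5)
z - F(T, -416) = 18349283656/152655 - (9 + 3*(-416) + 3*(-684)) = 18349283656/152655 - (9 - 1248 - 2052) = 18349283656/152655 - 1*(-3291) = 18349283656/152655 + 3291 = 18851671261/152655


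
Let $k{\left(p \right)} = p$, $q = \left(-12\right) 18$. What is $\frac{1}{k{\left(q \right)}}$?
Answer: $- \frac{1}{216} \approx -0.0046296$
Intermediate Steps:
$q = -216$
$\frac{1}{k{\left(q \right)}} = \frac{1}{-216} = - \frac{1}{216}$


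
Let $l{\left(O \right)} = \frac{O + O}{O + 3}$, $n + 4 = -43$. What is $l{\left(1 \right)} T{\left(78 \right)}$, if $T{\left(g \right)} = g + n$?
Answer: $\frac{31}{2} \approx 15.5$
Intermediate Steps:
$n = -47$ ($n = -4 - 43 = -47$)
$l{\left(O \right)} = \frac{2 O}{3 + O}$
$T{\left(g \right)} = -47 + g$ ($T{\left(g \right)} = g - 47 = -47 + g$)
$l{\left(1 \right)} T{\left(78 \right)} = 2 \cdot 1 \frac{1}{3 + 1} \left(-47 + 78\right) = 2 \cdot 1 \cdot \frac{1}{4} \cdot 31 = \frac{1}{2} \cdot 31 = \frac{31}{2}$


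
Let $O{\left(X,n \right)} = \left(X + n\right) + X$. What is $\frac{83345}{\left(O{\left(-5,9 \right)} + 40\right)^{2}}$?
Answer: $\frac{83345}{1521} \approx 54.796$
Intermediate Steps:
$O{\left(X,n \right)} = n + 2 X$
$\frac{83345}{\left(O{\left(-5,9 \right)} + 40\right)^{2}} = \frac{83345}{\left(\left(9 + 2 \left(-5\right)\right) + 40\right)^{2}} = \frac{83345}{\left(\left(9 - 10\right) + 40\right)^{2}} = \frac{83345}{\left(-1 + 40\right)^{2}} = \frac{83345}{39^{2}} = \frac{83345}{1521}$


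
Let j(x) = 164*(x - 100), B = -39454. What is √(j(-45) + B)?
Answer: 3*I*√7026 ≈ 251.46*I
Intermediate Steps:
j(x) = -16400 + 164*x (j(x) = 164*(-100 + x) = -16400 + 164*x)
√(j(-45) + B) = √((-16400 + 164*(-45)) - 39454) = √((-16400 - 7380) - 39454) = √(-23780 - 39454) = √(-63234) = 3*I*√7026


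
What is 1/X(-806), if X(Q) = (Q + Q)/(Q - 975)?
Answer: 137/124 ≈ 1.1048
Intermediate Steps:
X(Q) = 2*Q/(-975 + Q) (X(Q) = (2*Q)/(-975 + Q) = 2*Q/(-975 + Q))
1/X(-806) = 1/(2*(-806)/(-975 - 806)) = 1/(2*(-806)/(-1781)) = 1/(2*(-806)*(-1/1781)) = 1/(124/137) = 137/124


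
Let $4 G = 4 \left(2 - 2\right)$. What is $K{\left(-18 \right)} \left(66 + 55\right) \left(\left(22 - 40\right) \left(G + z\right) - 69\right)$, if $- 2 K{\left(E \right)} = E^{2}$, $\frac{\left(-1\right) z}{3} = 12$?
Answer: $-11349558$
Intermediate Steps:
$G = 0$ ($G = \frac{4 \left(2 - 2\right)}{4} = \frac{4 \cdot 0}{4} = \frac{1}{4} \cdot 0 = 0$)
$z = -36$ ($z = \left(-3\right) 12 = -36$)
$K{\left(E \right)} = - \frac{E^{2}}{2}$
$K{\left(-18 \right)} \left(66 + 55\right) \left(\left(22 - 40\right) \left(G + z\right) - 69\right) = - \frac{\left(-18\right)^{2}}{2} \left(66 + 55\right) \left(\left(22 - 40\right) \left(0 - 36\right) - 69\right) = \left(- \frac{1}{2}\right) 324 \cdot 121 \left(\left(-18\right) \left(-36\right) - 69\right) = - 162 \cdot 121 \left(648 - 69\right) = - 162 \cdot 121 \cdot 579 = \left(-162\right) 70059 = -11349558$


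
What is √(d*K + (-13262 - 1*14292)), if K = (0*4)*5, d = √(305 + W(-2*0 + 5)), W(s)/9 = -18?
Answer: I*√27554 ≈ 165.99*I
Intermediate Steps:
W(s) = -162 (W(s) = 9*(-18) = -162)
d = √143 (d = √(305 - 162) = √143 ≈ 11.958)
K = 0 (K = 0*5 = 0)
√(d*K + (-13262 - 1*14292)) = √(√143*0 + (-13262 - 1*14292)) = √(0 + (-13262 - 14292)) = √(0 - 27554) = √(-27554) = I*√27554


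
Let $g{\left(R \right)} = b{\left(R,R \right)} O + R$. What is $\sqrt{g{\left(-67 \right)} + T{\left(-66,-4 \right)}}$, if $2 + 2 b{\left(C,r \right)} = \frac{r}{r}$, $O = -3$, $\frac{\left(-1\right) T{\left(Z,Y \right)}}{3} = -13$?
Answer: $\frac{i \sqrt{106}}{2} \approx 5.1478 i$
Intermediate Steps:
$T{\left(Z,Y \right)} = 39$ ($T{\left(Z,Y \right)} = \left(-3\right) \left(-13\right) = 39$)
$b{\left(C,r \right)} = - \frac{1}{2}$ ($b{\left(C,r \right)} = -1 + \frac{r \frac{1}{r}}{2} = -1 + \frac{1}{2} \cdot 1 = -1 + \frac{1}{2} = - \frac{1}{2}$)
$g{\left(R \right)} = \frac{3}{2} + R$ ($g{\left(R \right)} = \left(- \frac{1}{2}\right) \left(-3\right) + R = \frac{3}{2} + R$)
$\sqrt{g{\left(-67 \right)} + T{\left(-66,-4 \right)}} = \sqrt{\left(\frac{3}{2} - 67\right) + 39} = \sqrt{- \frac{131}{2} + 39} = \sqrt{- \frac{53}{2}} = \frac{i \sqrt{106}}{2}$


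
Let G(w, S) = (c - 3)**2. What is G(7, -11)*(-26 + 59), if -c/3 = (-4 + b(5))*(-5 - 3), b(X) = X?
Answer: 14553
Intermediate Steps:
c = 24 (c = -3*(-4 + 5)*(-5 - 3) = -3*(-8) = 24)
G(w, S) = 441 (G(w, S) = (24 - 3)**2 = 21**2 = 441)
G(7, -11)*(-26 + 59) = 441*(-26 + 59) = 441*33 = 14553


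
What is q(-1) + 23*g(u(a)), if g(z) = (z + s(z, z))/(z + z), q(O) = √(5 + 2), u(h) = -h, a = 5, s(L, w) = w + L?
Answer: 69/2 + √7 ≈ 37.146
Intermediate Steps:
s(L, w) = L + w
q(O) = √7
g(z) = 3/2 (g(z) = (z + (z + z))/(z + z) = (z + 2*z)/((2*z)) = (3*z)*(1/(2*z)) = 3/2)
q(-1) + 23*g(u(a)) = √7 + 23*(3/2) = √7 + 69/2 = 69/2 + √7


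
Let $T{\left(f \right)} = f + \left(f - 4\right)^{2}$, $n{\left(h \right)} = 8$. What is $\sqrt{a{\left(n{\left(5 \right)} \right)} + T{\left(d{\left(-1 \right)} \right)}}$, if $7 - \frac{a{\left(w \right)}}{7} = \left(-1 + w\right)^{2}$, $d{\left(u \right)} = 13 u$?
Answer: $3 i \sqrt{2} \approx 4.2426 i$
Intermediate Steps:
$a{\left(w \right)} = 49 - 7 \left(-1 + w\right)^{2}$
$T{\left(f \right)} = f + \left(-4 + f\right)^{2}$
$\sqrt{a{\left(n{\left(5 \right)} \right)} + T{\left(d{\left(-1 \right)} \right)}} = \sqrt{\left(49 - 7 \left(-1 + 8\right)^{2}\right) + \left(13 \left(-1\right) + \left(-4 + 13 \left(-1\right)\right)^{2}\right)} = \sqrt{\left(49 - 7 \cdot 7^{2}\right) - \left(13 - \left(-4 - 13\right)^{2}\right)} = \sqrt{\left(49 - 343\right) - \left(13 - \left(-17\right)^{2}\right)} = \sqrt{\left(49 - 343\right) + \left(-13 + 289\right)} = \sqrt{-294 + 276} = \sqrt{-18} = 3 i \sqrt{2}$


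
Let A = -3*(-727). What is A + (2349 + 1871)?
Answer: 6401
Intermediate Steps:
A = 2181
A + (2349 + 1871) = 2181 + (2349 + 1871) = 2181 + 4220 = 6401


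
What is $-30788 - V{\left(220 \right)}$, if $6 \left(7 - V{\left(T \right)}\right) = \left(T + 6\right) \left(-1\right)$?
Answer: $- \frac{92498}{3} \approx -30833.0$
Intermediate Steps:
$V{\left(T \right)} = 8 + \frac{T}{6}$ ($V{\left(T \right)} = 7 - \frac{\left(T + 6\right) \left(-1\right)}{6} = 7 - \frac{\left(6 + T\right) \left(-1\right)}{6} = 7 - \frac{-6 - T}{6} = 7 + \left(1 + \frac{T}{6}\right) = 8 + \frac{T}{6}$)
$-30788 - V{\left(220 \right)} = -30788 - \left(8 + \frac{1}{6} \cdot 220\right) = -30788 - \left(8 + \frac{110}{3}\right) = -30788 - \frac{134}{3} = - \frac{92498}{3}$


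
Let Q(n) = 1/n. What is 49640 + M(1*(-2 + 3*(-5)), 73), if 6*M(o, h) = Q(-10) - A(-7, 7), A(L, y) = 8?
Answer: 992773/20 ≈ 49639.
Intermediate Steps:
M(o, h) = -27/20 (M(o, h) = (1/(-10) - 1*8)/6 = (-⅒ - 8)/6 = (⅙)*(-81/10) = -27/20)
49640 + M(1*(-2 + 3*(-5)), 73) = 49640 - 27/20 = 992773/20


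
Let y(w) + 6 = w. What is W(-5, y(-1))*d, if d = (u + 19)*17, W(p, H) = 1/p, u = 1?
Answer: -68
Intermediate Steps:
y(w) = -6 + w
d = 340 (d = (1 + 19)*17 = 20*17 = 340)
W(-5, y(-1))*d = 340/(-5) = -⅕*340 = -68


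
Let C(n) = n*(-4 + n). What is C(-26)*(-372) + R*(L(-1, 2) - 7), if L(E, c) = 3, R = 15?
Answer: -290220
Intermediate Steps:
C(-26)*(-372) + R*(L(-1, 2) - 7) = -26*(-4 - 26)*(-372) + 15*(3 - 7) = -26*(-30)*(-372) + 15*(-4) = 780*(-372) - 60 = -290160 - 60 = -290220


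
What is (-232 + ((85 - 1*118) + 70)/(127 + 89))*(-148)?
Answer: 1852775/54 ≈ 34311.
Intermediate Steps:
(-232 + ((85 - 1*118) + 70)/(127 + 89))*(-148) = (-232 + ((85 - 118) + 70)/216)*(-148) = (-232 + (-33 + 70)*(1/216))*(-148) = (-232 + 37*(1/216))*(-148) = (-232 + 37/216)*(-148) = -50075/216*(-148) = 1852775/54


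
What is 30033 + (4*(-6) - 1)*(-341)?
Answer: 38558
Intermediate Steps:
30033 + (4*(-6) - 1)*(-341) = 30033 + (-24 - 1)*(-341) = 30033 - 25*(-341) = 30033 + 8525 = 38558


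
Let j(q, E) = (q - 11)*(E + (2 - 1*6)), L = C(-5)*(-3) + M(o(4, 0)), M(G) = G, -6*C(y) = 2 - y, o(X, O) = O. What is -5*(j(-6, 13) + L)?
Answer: 1495/2 ≈ 747.50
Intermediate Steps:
C(y) = -1/3 + y/6 (C(y) = -(2 - y)/6 = -1/3 + y/6)
L = 7/2 (L = (-1/3 + (1/6)*(-5))*(-3) + 0 = (-1/3 - 5/6)*(-3) + 0 = -7/6*(-3) + 0 = 7/2 + 0 = 7/2 ≈ 3.5000)
j(q, E) = (-11 + q)*(-4 + E) (j(q, E) = (-11 + q)*(E + (2 - 6)) = (-11 + q)*(E - 4) = (-11 + q)*(-4 + E))
-5*(j(-6, 13) + L) = -5*((44 - 11*13 - 4*(-6) + 13*(-6)) + 7/2) = -5*((44 - 143 + 24 - 78) + 7/2) = -5*(-153 + 7/2) = -5*(-299/2) = 1495/2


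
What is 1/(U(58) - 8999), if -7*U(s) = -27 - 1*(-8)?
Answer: -7/62974 ≈ -0.00011116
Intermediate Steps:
U(s) = 19/7 (U(s) = -(-27 - 1*(-8))/7 = -(-27 + 8)/7 = -⅐*(-19) = 19/7)
1/(U(58) - 8999) = 1/(19/7 - 8999) = 1/(-62974/7) = -7/62974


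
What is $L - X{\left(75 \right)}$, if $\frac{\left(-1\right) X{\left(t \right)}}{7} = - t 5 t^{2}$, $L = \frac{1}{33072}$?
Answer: $- \frac{488328749999}{33072} \approx -1.4766 \cdot 10^{7}$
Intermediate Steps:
$L = \frac{1}{33072} \approx 3.0237 \cdot 10^{-5}$
$X{\left(t \right)} = 35 t^{3}$ ($X{\left(t \right)} = - 7 - t 5 t^{2} = - 7 - 5 t t^{2} = - 7 \left(- 5 t^{3}\right) = 35 t^{3}$)
$L - X{\left(75 \right)} = \frac{1}{33072} - 35 \cdot 75^{3} = \frac{1}{33072} - 35 \cdot 421875 = \frac{1}{33072} - 14765625 = - \frac{488328749999}{33072}$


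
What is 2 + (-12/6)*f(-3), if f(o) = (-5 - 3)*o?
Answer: -46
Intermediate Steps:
f(o) = -8*o
2 + (-12/6)*f(-3) = 2 + (-12/6)*(-8*(-3)) = 2 - 12*⅙*24 = 2 - 2*24 = 2 - 48 = -46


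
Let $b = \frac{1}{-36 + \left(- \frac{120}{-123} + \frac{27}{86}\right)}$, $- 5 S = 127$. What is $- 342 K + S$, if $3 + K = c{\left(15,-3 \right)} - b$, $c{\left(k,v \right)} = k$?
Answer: $- \frac{2532995143}{611945} \approx -4139.3$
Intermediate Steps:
$S = - \frac{127}{5}$ ($S = \left(- \frac{1}{5}\right) 127 = - \frac{127}{5} \approx -25.4$)
$b = - \frac{3526}{122389}$ ($b = \frac{1}{-36 + \left(\left(-120\right) \left(- \frac{1}{123}\right) + 27 \cdot \frac{1}{86}\right)} = \frac{1}{-36 + \left(\frac{40}{41} + \frac{27}{86}\right)} = \frac{1}{-36 + \frac{4547}{3526}} = \frac{1}{- \frac{122389}{3526}} = - \frac{3526}{122389} \approx -0.02881$)
$K = \frac{1472194}{122389}$ ($K = -3 + \left(15 - - \frac{3526}{122389}\right) = -3 + \left(15 + \frac{3526}{122389}\right) = -3 + \frac{1839361}{122389} = \frac{1472194}{122389} \approx 12.029$)
$- 342 K + S = \left(-342\right) \frac{1472194}{122389} - \frac{127}{5} = - \frac{503490348}{122389} - \frac{127}{5} = - \frac{2532995143}{611945}$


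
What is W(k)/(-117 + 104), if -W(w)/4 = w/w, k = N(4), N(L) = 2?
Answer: 4/13 ≈ 0.30769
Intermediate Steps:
k = 2
W(w) = -4 (W(w) = -4*w/w = -4*1 = -4)
W(k)/(-117 + 104) = -4/(-117 + 104) = -4/(-13) = -4*(-1/13) = 4/13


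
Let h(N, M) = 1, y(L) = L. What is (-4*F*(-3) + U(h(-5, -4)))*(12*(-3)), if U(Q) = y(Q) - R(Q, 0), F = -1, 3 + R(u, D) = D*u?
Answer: 288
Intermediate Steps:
R(u, D) = -3 + D*u
U(Q) = 3 + Q (U(Q) = Q - (-3 + 0*Q) = Q - (-3 + 0) = Q - 1*(-3) = Q + 3 = 3 + Q)
(-4*F*(-3) + U(h(-5, -4)))*(12*(-3)) = (-4*(-1)*(-3) + (3 + 1))*(12*(-3)) = (4*(-3) + 4)*(-36) = (-12 + 4)*(-36) = -8*(-36) = 288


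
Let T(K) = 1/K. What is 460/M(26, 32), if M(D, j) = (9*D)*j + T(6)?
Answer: 2760/44929 ≈ 0.061430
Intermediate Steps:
M(D, j) = ⅙ + 9*D*j (M(D, j) = (9*D)*j + 1/6 = 9*D*j + ⅙ = ⅙ + 9*D*j)
460/M(26, 32) = 460/(⅙ + 9*26*32) = 460/(⅙ + 7488) = 460/(44929/6) = 460*(6/44929) = 2760/44929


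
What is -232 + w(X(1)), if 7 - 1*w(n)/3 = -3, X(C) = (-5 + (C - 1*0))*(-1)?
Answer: -202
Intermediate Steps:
X(C) = 5 - C (X(C) = (-5 + (C + 0))*(-1) = (-5 + C)*(-1) = 5 - C)
w(n) = 30 (w(n) = 21 - 3*(-3) = 21 + 9 = 30)
-232 + w(X(1)) = -232 + 30 = -202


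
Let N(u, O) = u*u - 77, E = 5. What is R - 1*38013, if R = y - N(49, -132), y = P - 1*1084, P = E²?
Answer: -41396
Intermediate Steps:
P = 25 (P = 5² = 25)
N(u, O) = -77 + u² (N(u, O) = u² - 77 = -77 + u²)
y = -1059 (y = 25 - 1*1084 = 25 - 1084 = -1059)
R = -3383 (R = -1059 - (-77 + 49²) = -1059 - (-77 + 2401) = -1059 - 1*2324 = -1059 - 2324 = -3383)
R - 1*38013 = -3383 - 1*38013 = -3383 - 38013 = -41396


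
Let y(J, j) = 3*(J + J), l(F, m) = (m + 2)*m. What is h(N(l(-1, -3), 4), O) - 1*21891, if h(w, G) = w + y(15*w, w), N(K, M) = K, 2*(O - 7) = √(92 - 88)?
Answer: -21618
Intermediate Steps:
O = 8 (O = 7 + √(92 - 88)/2 = 7 + √4/2 = 7 + (½)*2 = 7 + 1 = 8)
l(F, m) = m*(2 + m) (l(F, m) = (2 + m)*m = m*(2 + m))
y(J, j) = 6*J (y(J, j) = 3*(2*J) = 6*J)
h(w, G) = 91*w (h(w, G) = w + 6*(15*w) = w + 90*w = 91*w)
h(N(l(-1, -3), 4), O) - 1*21891 = 91*(-3*(2 - 3)) - 1*21891 = 91*(-3*(-1)) - 21891 = 91*3 - 21891 = 273 - 21891 = -21618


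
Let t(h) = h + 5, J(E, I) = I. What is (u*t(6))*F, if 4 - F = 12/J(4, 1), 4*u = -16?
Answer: 352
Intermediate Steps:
u = -4 (u = (1/4)*(-16) = -4)
t(h) = 5 + h
F = -8 (F = 4 - 12/1 = 4 - 12 = -8)
(u*t(6))*F = -4*(5 + 6)*(-8) = -4*11*(-8) = -44*(-8) = 352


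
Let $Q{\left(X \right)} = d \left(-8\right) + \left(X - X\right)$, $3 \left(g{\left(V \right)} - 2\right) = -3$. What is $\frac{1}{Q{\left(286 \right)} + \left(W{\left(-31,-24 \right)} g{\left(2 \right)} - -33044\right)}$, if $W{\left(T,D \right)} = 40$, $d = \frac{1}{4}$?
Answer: $\frac{1}{33082} \approx 3.0228 \cdot 10^{-5}$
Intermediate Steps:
$d = \frac{1}{4} \approx 0.25$
$g{\left(V \right)} = 1$ ($g{\left(V \right)} = 2 + \frac{1}{3} \left(-3\right) = 2 - 1 = 1$)
$Q{\left(X \right)} = -2$ ($Q{\left(X \right)} = \frac{1}{4} \left(-8\right) + \left(X - X\right) = -2 + 0 = -2$)
$\frac{1}{Q{\left(286 \right)} + \left(W{\left(-31,-24 \right)} g{\left(2 \right)} - -33044\right)} = \frac{1}{-2 + \left(40 \cdot 1 - -33044\right)} = \frac{1}{-2 + \left(40 + 33044\right)} = \frac{1}{-2 + 33084} = \frac{1}{33082}$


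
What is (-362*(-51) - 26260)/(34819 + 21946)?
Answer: -7798/56765 ≈ -0.13737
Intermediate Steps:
(-362*(-51) - 26260)/(34819 + 21946) = (18462 - 26260)/56765 = -7798*1/56765 = -7798/56765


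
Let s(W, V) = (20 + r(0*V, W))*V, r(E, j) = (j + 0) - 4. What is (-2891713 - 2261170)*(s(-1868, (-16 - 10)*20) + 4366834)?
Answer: -27464217126742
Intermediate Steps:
r(E, j) = -4 + j (r(E, j) = j - 4 = -4 + j)
s(W, V) = V*(16 + W) (s(W, V) = (20 + (-4 + W))*V = (16 + W)*V = V*(16 + W))
(-2891713 - 2261170)*(s(-1868, (-16 - 10)*20) + 4366834) = (-2891713 - 2261170)*(((-16 - 10)*20)*(16 - 1868) + 4366834) = -5152883*(-26*20*(-1852) + 4366834) = -5152883*(-520*(-1852) + 4366834) = -5152883*(963040 + 4366834) = -5152883*5329874 = -27464217126742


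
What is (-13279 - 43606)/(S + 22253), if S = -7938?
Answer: -11377/2863 ≈ -3.9738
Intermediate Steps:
(-13279 - 43606)/(S + 22253) = (-13279 - 43606)/(-7938 + 22253) = -56885/14315 = -56885*1/14315 = -11377/2863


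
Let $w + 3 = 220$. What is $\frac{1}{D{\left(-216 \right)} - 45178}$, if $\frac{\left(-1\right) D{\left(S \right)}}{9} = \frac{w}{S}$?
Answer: $- \frac{24}{1084055} \approx -2.2139 \cdot 10^{-5}$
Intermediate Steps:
$w = 217$ ($w = -3 + 220 = 217$)
$D{\left(S \right)} = - \frac{1953}{S}$ ($D{\left(S \right)} = - 9 \frac{217}{S} = - \frac{1953}{S}$)
$\frac{1}{D{\left(-216 \right)} - 45178} = \frac{1}{- \frac{1953}{-216} - 45178} = \frac{1}{\left(-1953\right) \left(- \frac{1}{216}\right) - 45178} = \frac{1}{\frac{217}{24} - 45178} = \frac{1}{- \frac{1084055}{24}} = - \frac{24}{1084055}$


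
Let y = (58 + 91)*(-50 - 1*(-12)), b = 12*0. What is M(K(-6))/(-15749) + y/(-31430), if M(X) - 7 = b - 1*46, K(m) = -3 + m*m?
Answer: 45198304/247495535 ≈ 0.18262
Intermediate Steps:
K(m) = -3 + m²
b = 0
y = -5662 (y = 149*(-50 + 12) = 149*(-38) = -5662)
M(X) = -39 (M(X) = 7 + (0 - 1*46) = 7 + (0 - 46) = 7 - 46 = -39)
M(K(-6))/(-15749) + y/(-31430) = -39/(-15749) - 5662/(-31430) = -39*(-1/15749) - 5662*(-1/31430) = 39/15749 + 2831/15715 = 45198304/247495535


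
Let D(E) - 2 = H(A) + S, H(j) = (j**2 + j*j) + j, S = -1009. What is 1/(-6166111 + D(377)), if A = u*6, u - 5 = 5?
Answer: -1/6159858 ≈ -1.6234e-7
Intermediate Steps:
u = 10 (u = 5 + 5 = 10)
A = 60 (A = 10*6 = 60)
H(j) = j + 2*j**2 (H(j) = (j**2 + j**2) + j = 2*j**2 + j = j + 2*j**2)
D(E) = 6253 (D(E) = 2 + (60*(1 + 2*60) - 1009) = 2 + (60*(1 + 120) - 1009) = 2 + (60*121 - 1009) = 2 + (7260 - 1009) = 2 + 6251 = 6253)
1/(-6166111 + D(377)) = 1/(-6166111 + 6253) = 1/(-6159858) = -1/6159858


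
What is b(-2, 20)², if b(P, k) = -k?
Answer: 400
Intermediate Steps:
b(-2, 20)² = (-1*20)² = (-20)² = 400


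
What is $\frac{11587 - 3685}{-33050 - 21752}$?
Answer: $- \frac{3951}{27401} \approx -0.14419$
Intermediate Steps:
$\frac{11587 - 3685}{-33050 - 21752} = \frac{7902}{-54802} = 7902 \left(- \frac{1}{54802}\right) = - \frac{3951}{27401}$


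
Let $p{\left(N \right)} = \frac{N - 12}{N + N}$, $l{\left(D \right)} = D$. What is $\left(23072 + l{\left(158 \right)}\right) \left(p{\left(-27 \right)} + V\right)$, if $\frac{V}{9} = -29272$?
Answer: $- \frac{55078922365}{9} \approx -6.1199 \cdot 10^{9}$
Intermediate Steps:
$V = -263448$ ($V = 9 \left(-29272\right) = -263448$)
$p{\left(N \right)} = \frac{-12 + N}{2 N}$
$\left(23072 + l{\left(158 \right)}\right) \left(p{\left(-27 \right)} + V\right) = \left(23072 + 158\right) \left(\frac{-12 - 27}{2 \left(-27\right)} - 263448\right) = 23230 \left(\frac{1}{2} \left(- \frac{1}{27}\right) \left(-39\right) - 263448\right) = 23230 \left(\frac{13}{18} - 263448\right) = 23230 \left(- \frac{4742051}{18}\right) = - \frac{55078922365}{9}$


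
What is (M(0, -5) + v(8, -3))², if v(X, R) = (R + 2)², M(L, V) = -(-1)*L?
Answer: 1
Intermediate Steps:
M(L, V) = L
v(X, R) = (2 + R)²
(M(0, -5) + v(8, -3))² = (0 + (2 - 3)²)² = (0 + (-1)²)² = (0 + 1)² = 1² = 1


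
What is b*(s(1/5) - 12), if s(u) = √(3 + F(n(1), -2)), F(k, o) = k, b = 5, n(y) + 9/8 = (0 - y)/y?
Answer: -60 + 5*√14/4 ≈ -55.323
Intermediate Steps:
n(y) = -17/8 (n(y) = -9/8 + (0 - y)/y = -9/8 + (-y)/y = -9/8 - 1 = -17/8)
s(u) = √14/4 (s(u) = √(3 - 17/8) = √(7/8) = √14/4)
b*(s(1/5) - 12) = 5*(√14/4 - 12) = 5*(-12 + √14/4) = -60 + 5*√14/4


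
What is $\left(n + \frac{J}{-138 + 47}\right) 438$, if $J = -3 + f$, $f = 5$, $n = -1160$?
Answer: $- \frac{46236156}{91} \approx -5.0809 \cdot 10^{5}$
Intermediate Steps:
$J = 2$ ($J = -3 + 5 = 2$)
$\left(n + \frac{J}{-138 + 47}\right) 438 = \left(-1160 + \frac{1}{-138 + 47} \cdot 2\right) 438 = \left(-1160 + \frac{1}{-91} \cdot 2\right) 438 = \left(-1160 - \frac{2}{91}\right) 438 = \left(- \frac{105562}{91}\right) 438 = - \frac{46236156}{91}$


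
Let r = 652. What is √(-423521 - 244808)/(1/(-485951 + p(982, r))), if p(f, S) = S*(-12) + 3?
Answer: -493772*I*√668329 ≈ -4.0367e+8*I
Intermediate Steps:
p(f, S) = 3 - 12*S (p(f, S) = -12*S + 3 = 3 - 12*S)
√(-423521 - 244808)/(1/(-485951 + p(982, r))) = √(-423521 - 244808)/(1/(-485951 + (3 - 12*652))) = √(-668329)/(1/(-485951 + (3 - 7824))) = (I*√668329)/(1/(-485951 - 7821)) = (I*√668329)/(1/(-493772)) = (I*√668329)/(-1/493772) = (I*√668329)*(-493772) = -493772*I*√668329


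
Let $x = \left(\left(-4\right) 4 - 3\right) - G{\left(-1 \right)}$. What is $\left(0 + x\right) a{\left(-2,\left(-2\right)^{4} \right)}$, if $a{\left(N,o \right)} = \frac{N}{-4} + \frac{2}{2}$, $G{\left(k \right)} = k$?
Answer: $-27$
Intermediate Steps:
$a{\left(N,o \right)} = 1 - \frac{N}{4}$ ($a{\left(N,o \right)} = N \left(- \frac{1}{4}\right) + 2 \cdot \frac{1}{2} = - \frac{N}{4} + 1 = 1 - \frac{N}{4}$)
$x = -18$ ($x = \left(\left(-4\right) 4 - 3\right) - -1 = \left(-16 - 3\right) + 1 = -19 + 1 = -18$)
$\left(0 + x\right) a{\left(-2,\left(-2\right)^{4} \right)} = \left(0 - 18\right) \left(1 - - \frac{1}{2}\right) = - 18 \left(1 + \frac{1}{2}\right) = \left(-18\right) \frac{3}{2} = -27$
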